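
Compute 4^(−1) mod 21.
Apply the extended Euclidean algorithm to (21, 4), tracking rows (r, s, t) with s·21 + t·4 = r. Each division r_prev = q·r_cur + r_new produces the new row as (previous row) − q·(current row):
  row A: (21, 1, 0)   [1·21 + 0·4 = 21]
  row B: (4, 0, 1)   [0·21 + 1·4 = 4]
  21 = 5·4 + 1   → row C = row A − 5·row B = (1, 1, −5)   [check: 1·21 − 5·4 = 1]
  4 = 4·1 + 0   → remainder 0, stop. gcd = 1 (last nonzero row C).
The gcd is 1, so 4 is invertible mod 21. The last nonzero row gives 1·21 − 5·4 = 1, so t = −5. So 4^(−1) ≡ −5 ≡ 16 (mod 21). Verify: 4 · 16 = 64 ≡ 1 (mod 21). ✓

Final answer: 4^(−1) ≡ 16 (mod 21)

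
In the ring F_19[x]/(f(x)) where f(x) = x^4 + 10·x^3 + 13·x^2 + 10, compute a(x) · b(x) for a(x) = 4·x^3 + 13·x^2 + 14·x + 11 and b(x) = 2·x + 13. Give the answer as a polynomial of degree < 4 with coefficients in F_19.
Multiply as integer polynomials: a · b = 8·x^4 + 78·x^3 + 197·x^2 + 204·x + 143. Reducing coefficients mod 19: a · b ≡ 8·x^4 + 2·x^3 + 7·x^2 + 14·x + 10. Now divide by f(x) = x^4 + 10·x^3 + 13·x^2 + 10 in F_19[x], eliminating the leading term at each step:
  leading term 8·x^4: subtract (8)·f(x) = 8·x^4 + 4·x^3 + 9·x^2 + 4, leaving 17·x^3 + 17·x^2 + 14·x + 6 (coefficients mod 19)
The degree is now < 4, so this is the remainder. Hence a · b ≡ 17·x^3 + 17·x^2 + 14·x + 6 in F_19[x]/(f).

Final answer: a · b ≡ 17·x^3 + 17·x^2 + 14·x + 6 (mod f(x))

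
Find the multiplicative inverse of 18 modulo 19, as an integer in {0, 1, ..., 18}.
18^(−1) ≡ 18 (mod 19)

Apply the extended Euclidean algorithm to (19, 18), tracking rows (r, s, t) with s·19 + t·18 = r. Each division r_prev = q·r_cur + r_new produces the new row as (previous row) − q·(current row):
  row A: (19, 1, 0)   [1·19 + 0·18 = 19]
  row B: (18, 0, 1)   [0·19 + 1·18 = 18]
  19 = 1·18 + 1   → row C = row A − 1·row B = (1, 1, −1)   [check: 1·19 − 1·18 = 1]
  18 = 18·1 + 0   → remainder 0, stop. gcd = 1 (last nonzero row C).
The gcd is 1, so 18 is invertible mod 19. The last nonzero row gives 1·19 − 1·18 = 1, so t = −1. So 18^(−1) ≡ −1 ≡ 18 (mod 19). Verify: 18 · 18 = 324 ≡ 1 (mod 19). ✓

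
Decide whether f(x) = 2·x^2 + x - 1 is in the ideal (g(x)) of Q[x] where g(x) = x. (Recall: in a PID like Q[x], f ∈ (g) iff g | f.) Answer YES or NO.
In Q[x] the ideal (g) consists of all multiples of g, so f ∈ (g) iff g | f, i.e. iff the remainder of f on division by g is 0. Divide f by g (g is monic, so eliminate the leading term of the running remainder at each step):
  leading term 2·x^2: subtract (2·x)·g(x) = 2·x^2, leaving x - 1
  leading term x: subtract (1)·g(x) = x, leaving -1
The remainder r(x) = -1 ≠ 0 (and deg r < deg g), so g ∤ f, i.e. f ∉ (g).

Final answer: NO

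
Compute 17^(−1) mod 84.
Apply the extended Euclidean algorithm to (84, 17), tracking rows (r, s, t) with s·84 + t·17 = r. Each division r_prev = q·r_cur + r_new produces the new row as (previous row) − q·(current row):
  row A: (84, 1, 0)   [1·84 + 0·17 = 84]
  row B: (17, 0, 1)   [0·84 + 1·17 = 17]
  84 = 4·17 + 16   → row C = row A − 4·row B = (16, 1, −4)   [check: 1·84 − 4·17 = 16]
  17 = 1·16 + 1   → row D = row B − 1·row C = (1, −1, 5)   [check: −1·84 + 5·17 = 1]
  16 = 16·1 + 0   → remainder 0, stop. gcd = 1 (last nonzero row D).
The gcd is 1, so 17 is invertible mod 84. The last nonzero row gives −1·84 + 5·17 = 1, so t = 5. So 17^(−1) ≡ 5 (mod 84). Verify: 17 · 5 = 85 ≡ 1 (mod 84). ✓

Final answer: 17^(−1) ≡ 5 (mod 84)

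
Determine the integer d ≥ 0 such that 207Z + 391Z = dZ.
(207, 391) = (23); d = 23

In the PID Z, (a, b) is generated by gcd(a, b). Compute gcd(391, 207) with the extended Euclidean algorithm, tracking rows (r, s, t) with s·391 + t·207 = r:
  row A: (391, 1, 0)   [1·391 + 0·207 = 391]
  row B: (207, 0, 1)   [0·391 + 1·207 = 207]
  391 = 1·207 + 184   → row C = row A − 1·row B = (184, 1, −1)   [check: 1·391 − 1·207 = 184]
  207 = 1·184 + 23   → row D = row B − 1·row C = (23, −1, 2)   [check: −1·391 + 2·207 = 23]
  184 = 8·23 + 0   → remainder 0, stop. gcd = 23 (last nonzero row D).
So gcd(207, 391) = 23, with Bézout identity −1·391 + 2·207 = 23. Containment (⊇): the Bézout identity exhibits 23 as an element of (207, 391), giving (23) ⊆ (207, 391). Containment (⊆): since 23 | 207 and 23 | 391 (207 = 23·9, 391 = 23·17), every Z-linear combination of 207 and 391 is divisible by 23, so (207, 391) ⊆ (23). Therefore (207, 391) = (23), d = 23.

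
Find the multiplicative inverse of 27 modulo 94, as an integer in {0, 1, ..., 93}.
Apply the extended Euclidean algorithm to (94, 27), tracking rows (r, s, t) with s·94 + t·27 = r. Each division r_prev = q·r_cur + r_new produces the new row as (previous row) − q·(current row):
  row A: (94, 1, 0)   [1·94 + 0·27 = 94]
  row B: (27, 0, 1)   [0·94 + 1·27 = 27]
  94 = 3·27 + 13   → row C = row A − 3·row B = (13, 1, −3)   [check: 1·94 − 3·27 = 13]
  27 = 2·13 + 1   → row D = row B − 2·row C = (1, −2, 7)   [check: −2·94 + 7·27 = 1]
  13 = 13·1 + 0   → remainder 0, stop. gcd = 1 (last nonzero row D).
The gcd is 1, so 27 is invertible mod 94. The last nonzero row gives −2·94 + 7·27 = 1, so t = 7. So 27^(−1) ≡ 7 (mod 94). Verify: 27 · 7 = 189 ≡ 1 (mod 94). ✓

Final answer: 27^(−1) ≡ 7 (mod 94)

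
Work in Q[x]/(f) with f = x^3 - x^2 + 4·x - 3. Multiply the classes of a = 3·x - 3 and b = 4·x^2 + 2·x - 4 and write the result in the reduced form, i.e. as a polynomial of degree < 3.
First multiply in Q[x] without reducing: a · b = 12·x^3 - 6·x^2 - 18·x + 12. Now divide by f(x) = x^3 - x^2 + 4·x - 3, eliminating the leading term at each step:
  leading term 12·x^3: subtract (12)·f(x) = 12·x^3 - 12·x^2 + 48·x - 36, leaving 6·x^2 - 66·x + 48
The degree is now < 3, so this is the remainder. Hence a · b ≡ 6·x^2 - 66·x + 48 in Q[x]/(f).

Final answer: a · b ≡ 6·x^2 - 66·x + 48 (mod f(x))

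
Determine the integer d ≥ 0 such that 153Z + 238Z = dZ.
In the PID Z, (a, b) is generated by gcd(a, b). Compute gcd(238, 153) with the extended Euclidean algorithm, tracking rows (r, s, t) with s·238 + t·153 = r:
  row A: (238, 1, 0)   [1·238 + 0·153 = 238]
  row B: (153, 0, 1)   [0·238 + 1·153 = 153]
  238 = 1·153 + 85   → row C = row A − 1·row B = (85, 1, −1)   [check: 1·238 − 1·153 = 85]
  153 = 1·85 + 68   → row D = row B − 1·row C = (68, −1, 2)   [check: −1·238 + 2·153 = 68]
  85 = 1·68 + 17   → row E = row C − 1·row D = (17, 2, −3)   [check: 2·238 − 3·153 = 17]
  68 = 4·17 + 0   → remainder 0, stop. gcd = 17 (last nonzero row E).
So gcd(153, 238) = 17, with Bézout identity 2·238 − 3·153 = 17. Containment (⊇): the Bézout identity exhibits 17 as an element of (153, 238), giving (17) ⊆ (153, 238). Containment (⊆): since 17 | 153 and 17 | 238 (153 = 17·9, 238 = 17·14), every Z-linear combination of 153 and 238 is divisible by 17, so (153, 238) ⊆ (17). Therefore (153, 238) = (17), d = 17.

Final answer: (153, 238) = (17); d = 17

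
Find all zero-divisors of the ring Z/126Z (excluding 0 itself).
nonzero zero-divisors of Z/126Z = {2, 3, 4, 6, 7, 8, 9, 10, 12, 14, 15, 16, 18, 20, 21, 22, 24, 26, 27, 28, 30, 32, 33, 34, 35, 36, 38, 39, 40, 42, 44, 45, 46, 48, 49, 50, 51, 52, 54, 56, 57, 58, 60, 62, 63, 64, 66, 68, 69, 70, 72, 74, 75, 76, 77, 78, 80, 81, 82, 84, 86, 87, 88, 90, 91, 92, 93, 94, 96, 98, 99, 100, 102, 104, 105, 106, 108, 110, 111, 112, 114, 116, 117, 118, 119, 120, 122, 123, 124}

An element a ∈ Z/126Z (with a ≠ 0) is a zero-divisor iff gcd(a, 126) > 1 (because a is a unit precisely when gcd(a, n) = 1, and in Z/nZ every nonzero, non-unit element is a zero-divisor). Scan a = 1, ..., 125 and keep those with gcd(a, 126) > 1:
  gcd(2, 126) = 2, gcd(3, 126) = 3, gcd(4, 126) = 2, gcd(6, 126) = 6, gcd(7, 126) = 7, gcd(8, 126) = 2, gcd(9, 126) = 9, gcd(10, 126) = 2, gcd(12, 126) = 6, gcd(14, 126) = 14, gcd(15, 126) = 3, gcd(16, 126) = 2, gcd(18, 126) = 18, gcd(20, 126) = 2, gcd(21, 126) = 21, gcd(22, 126) = 2, gcd(24, 126) = 6, gcd(26, 126) = 2, gcd(27, 126) = 9, gcd(28, 126) = 14, gcd(30, 126) = 6, gcd(32, 126) = 2, gcd(33, 126) = 3, gcd(34, 126) = 2, gcd(35, 126) = 7, gcd(36, 126) = 18, gcd(38, 126) = 2, gcd(39, 126) = 3, gcd(40, 126) = 2, gcd(42, 126) = 42, gcd(44, 126) = 2, gcd(45, 126) = 9, gcd(46, 126) = 2, gcd(48, 126) = 6, gcd(49, 126) = 7, gcd(50, 126) = 2, gcd(51, 126) = 3, gcd(52, 126) = 2, gcd(54, 126) = 18, gcd(56, 126) = 14, gcd(57, 126) = 3, gcd(58, 126) = 2, gcd(60, 126) = 6, gcd(62, 126) = 2, gcd(63, 126) = 63, gcd(64, 126) = 2, gcd(66, 126) = 6, gcd(68, 126) = 2, gcd(69, 126) = 3, gcd(70, 126) = 14, gcd(72, 126) = 18, gcd(74, 126) = 2, gcd(75, 126) = 3, gcd(76, 126) = 2, gcd(77, 126) = 7, gcd(78, 126) = 6, gcd(80, 126) = 2, gcd(81, 126) = 9, gcd(82, 126) = 2, gcd(84, 126) = 42, gcd(86, 126) = 2, gcd(87, 126) = 3, gcd(88, 126) = 2, gcd(90, 126) = 18, gcd(91, 126) = 7, gcd(92, 126) = 2, gcd(93, 126) = 3, gcd(94, 126) = 2, gcd(96, 126) = 6, gcd(98, 126) = 14, gcd(99, 126) = 9, gcd(100, 126) = 2, gcd(102, 126) = 6, gcd(104, 126) = 2, gcd(105, 126) = 21, gcd(106, 126) = 2, gcd(108, 126) = 18, gcd(110, 126) = 2, gcd(111, 126) = 3, gcd(112, 126) = 14, gcd(114, 126) = 6, gcd(116, 126) = 2, gcd(117, 126) = 9, gcd(118, 126) = 2, gcd(119, 126) = 7, gcd(120, 126) = 6, gcd(122, 126) = 2, gcd(123, 126) = 3, gcd(124, 126) = 2.
All other a ∈ {1, ..., 125} have gcd(a, 126) = 1 and are units. So the nonzero zero-divisors are exactly the 89 values of a appearing in this scan.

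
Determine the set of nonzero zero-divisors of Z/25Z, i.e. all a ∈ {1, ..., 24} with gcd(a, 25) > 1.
nonzero zero-divisors of Z/25Z = {5, 10, 15, 20}

An element a ∈ Z/25Z (with a ≠ 0) is a zero-divisor iff gcd(a, 25) > 1 (because a is a unit precisely when gcd(a, n) = 1, and in Z/nZ every nonzero, non-unit element is a zero-divisor). Scan a = 1, ..., 24 and keep those with gcd(a, 25) > 1:
  gcd(5, 25) = 5, gcd(10, 25) = 5, gcd(15, 25) = 5, gcd(20, 25) = 5.
All other a ∈ {1, ..., 24} have gcd(a, 25) = 1 and are units. So the nonzero zero-divisors are exactly the 4 values of a appearing in this scan.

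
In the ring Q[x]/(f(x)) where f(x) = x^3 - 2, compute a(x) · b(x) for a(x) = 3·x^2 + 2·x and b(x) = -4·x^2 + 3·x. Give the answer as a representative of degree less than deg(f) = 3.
a · b ≡ 6·x^2 - 24·x + 2 (mod f(x))

First multiply in Q[x] without reducing: a · b = -12·x^4 + x^3 + 6·x^2. Now divide by f(x) = x^3 - 2, eliminating the leading term at each step:
  leading term -12·x^4: subtract (-12·x)·f(x) = -12·x^4 + 24·x, leaving x^3 + 6·x^2 - 24·x
  leading term x^3: subtract (1)·f(x) = x^3 - 2, leaving 6·x^2 - 24·x + 2
The degree is now < 3, so this is the remainder. Hence a · b ≡ 6·x^2 - 24·x + 2 in Q[x]/(f).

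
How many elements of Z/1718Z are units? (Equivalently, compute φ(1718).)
Z/1718Z has φ(1718) = 858 units

An element a ∈ Z/1718Z is a unit iff gcd(a, 1718) = 1, so the number of units is φ(1718). φ is multiplicative, with φ(p^e) = p^e − p^(e−1). Factorise 1718 = 2 · 859. Then
  φ(1718) = (2 − 1) · (859 − 1) = 1 · 858 = 858.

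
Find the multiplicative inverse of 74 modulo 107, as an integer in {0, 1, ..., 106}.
74^(−1) ≡ 94 (mod 107)

Apply the extended Euclidean algorithm to (107, 74), tracking rows (r, s, t) with s·107 + t·74 = r. Each division r_prev = q·r_cur + r_new produces the new row as (previous row) − q·(current row):
  row A: (107, 1, 0)   [1·107 + 0·74 = 107]
  row B: (74, 0, 1)   [0·107 + 1·74 = 74]
  107 = 1·74 + 33   → row C = row A − 1·row B = (33, 1, −1)   [check: 1·107 − 1·74 = 33]
  74 = 2·33 + 8   → row D = row B − 2·row C = (8, −2, 3)   [check: −2·107 + 3·74 = 8]
  33 = 4·8 + 1   → row E = row C − 4·row D = (1, 9, −13)   [check: 9·107 − 13·74 = 1]
  8 = 8·1 + 0   → remainder 0, stop. gcd = 1 (last nonzero row E).
The gcd is 1, so 74 is invertible mod 107. The last nonzero row gives 9·107 − 13·74 = 1, so t = −13. So 74^(−1) ≡ −13 ≡ 94 (mod 107). Verify: 74 · 94 = 6956 ≡ 1 (mod 107). ✓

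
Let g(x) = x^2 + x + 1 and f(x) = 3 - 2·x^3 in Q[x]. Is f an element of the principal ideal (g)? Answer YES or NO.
In Q[x] the ideal (g) consists of all multiples of g, so f ∈ (g) iff g | f, i.e. iff the remainder of f on division by g is 0. Divide f by g (g is monic, so eliminate the leading term of the running remainder at each step):
  leading term -2·x^3: subtract (-2·x)·g(x) = -2·x^3 - 2·x^2 - 2·x, leaving 2·x^2 + 2·x + 3
  leading term 2·x^2: subtract (2)·g(x) = 2·x^2 + 2·x + 2, leaving 1
The remainder r(x) = 1 ≠ 0 (and deg r < deg g), so g ∤ f, i.e. f ∉ (g).

Final answer: NO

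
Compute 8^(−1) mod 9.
Apply the extended Euclidean algorithm to (9, 8), tracking rows (r, s, t) with s·9 + t·8 = r. Each division r_prev = q·r_cur + r_new produces the new row as (previous row) − q·(current row):
  row A: (9, 1, 0)   [1·9 + 0·8 = 9]
  row B: (8, 0, 1)   [0·9 + 1·8 = 8]
  9 = 1·8 + 1   → row C = row A − 1·row B = (1, 1, −1)   [check: 1·9 − 1·8 = 1]
  8 = 8·1 + 0   → remainder 0, stop. gcd = 1 (last nonzero row C).
The gcd is 1, so 8 is invertible mod 9. The last nonzero row gives 1·9 − 1·8 = 1, so t = −1. So 8^(−1) ≡ −1 ≡ 8 (mod 9). Verify: 8 · 8 = 64 ≡ 1 (mod 9). ✓

Final answer: 8^(−1) ≡ 8 (mod 9)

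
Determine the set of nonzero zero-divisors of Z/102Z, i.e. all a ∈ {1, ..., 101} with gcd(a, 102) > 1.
An element a ∈ Z/102Z (with a ≠ 0) is a zero-divisor iff gcd(a, 102) > 1 (because a is a unit precisely when gcd(a, n) = 1, and in Z/nZ every nonzero, non-unit element is a zero-divisor). Scan a = 1, ..., 101 and keep those with gcd(a, 102) > 1:
  gcd(2, 102) = 2, gcd(3, 102) = 3, gcd(4, 102) = 2, gcd(6, 102) = 6, gcd(8, 102) = 2, gcd(9, 102) = 3, gcd(10, 102) = 2, gcd(12, 102) = 6, gcd(14, 102) = 2, gcd(15, 102) = 3, gcd(16, 102) = 2, gcd(17, 102) = 17, gcd(18, 102) = 6, gcd(20, 102) = 2, gcd(21, 102) = 3, gcd(22, 102) = 2, gcd(24, 102) = 6, gcd(26, 102) = 2, gcd(27, 102) = 3, gcd(28, 102) = 2, gcd(30, 102) = 6, gcd(32, 102) = 2, gcd(33, 102) = 3, gcd(34, 102) = 34, gcd(36, 102) = 6, gcd(38, 102) = 2, gcd(39, 102) = 3, gcd(40, 102) = 2, gcd(42, 102) = 6, gcd(44, 102) = 2, gcd(45, 102) = 3, gcd(46, 102) = 2, gcd(48, 102) = 6, gcd(50, 102) = 2, gcd(51, 102) = 51, gcd(52, 102) = 2, gcd(54, 102) = 6, gcd(56, 102) = 2, gcd(57, 102) = 3, gcd(58, 102) = 2, gcd(60, 102) = 6, gcd(62, 102) = 2, gcd(63, 102) = 3, gcd(64, 102) = 2, gcd(66, 102) = 6, gcd(68, 102) = 34, gcd(69, 102) = 3, gcd(70, 102) = 2, gcd(72, 102) = 6, gcd(74, 102) = 2, gcd(75, 102) = 3, gcd(76, 102) = 2, gcd(78, 102) = 6, gcd(80, 102) = 2, gcd(81, 102) = 3, gcd(82, 102) = 2, gcd(84, 102) = 6, gcd(85, 102) = 17, gcd(86, 102) = 2, gcd(87, 102) = 3, gcd(88, 102) = 2, gcd(90, 102) = 6, gcd(92, 102) = 2, gcd(93, 102) = 3, gcd(94, 102) = 2, gcd(96, 102) = 6, gcd(98, 102) = 2, gcd(99, 102) = 3, gcd(100, 102) = 2.
All other a ∈ {1, ..., 101} have gcd(a, 102) = 1 and are units. So the nonzero zero-divisors are exactly the 69 values of a appearing in this scan.

Final answer: nonzero zero-divisors of Z/102Z = {2, 3, 4, 6, 8, 9, 10, 12, 14, 15, 16, 17, 18, 20, 21, 22, 24, 26, 27, 28, 30, 32, 33, 34, 36, 38, 39, 40, 42, 44, 45, 46, 48, 50, 51, 52, 54, 56, 57, 58, 60, 62, 63, 64, 66, 68, 69, 70, 72, 74, 75, 76, 78, 80, 81, 82, 84, 85, 86, 87, 88, 90, 92, 93, 94, 96, 98, 99, 100}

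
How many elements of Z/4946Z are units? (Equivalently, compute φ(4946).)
Z/4946Z has φ(4946) = 2472 units

An element a ∈ Z/4946Z is a unit iff gcd(a, 4946) = 1, so the number of units is φ(4946). φ is multiplicative, with φ(p^e) = p^e − p^(e−1). Factorise 4946 = 2 · 2473. Then
  φ(4946) = (2 − 1) · (2473 − 1) = 1 · 2472 = 2472.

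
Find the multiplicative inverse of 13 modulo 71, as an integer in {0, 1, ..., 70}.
13^(−1) ≡ 11 (mod 71)

Apply the extended Euclidean algorithm to (71, 13), tracking rows (r, s, t) with s·71 + t·13 = r. Each division r_prev = q·r_cur + r_new produces the new row as (previous row) − q·(current row):
  row A: (71, 1, 0)   [1·71 + 0·13 = 71]
  row B: (13, 0, 1)   [0·71 + 1·13 = 13]
  71 = 5·13 + 6   → row C = row A − 5·row B = (6, 1, −5)   [check: 1·71 − 5·13 = 6]
  13 = 2·6 + 1   → row D = row B − 2·row C = (1, −2, 11)   [check: −2·71 + 11·13 = 1]
  6 = 6·1 + 0   → remainder 0, stop. gcd = 1 (last nonzero row D).
The gcd is 1, so 13 is invertible mod 71. The last nonzero row gives −2·71 + 11·13 = 1, so t = 11. So 13^(−1) ≡ 11 (mod 71). Verify: 13 · 11 = 143 ≡ 1 (mod 71). ✓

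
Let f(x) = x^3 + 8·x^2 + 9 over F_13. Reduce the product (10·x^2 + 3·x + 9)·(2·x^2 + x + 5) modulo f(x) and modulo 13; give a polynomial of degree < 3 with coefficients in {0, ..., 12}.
Multiply as integer polynomials: a · b = 20·x^4 + 16·x^3 + 71·x^2 + 24·x + 45. Reducing coefficients mod 13: a · b ≡ 7·x^4 + 3·x^3 + 6·x^2 + 11·x + 6. Now divide by f(x) = x^3 + 8·x^2 + 9 in F_13[x], eliminating the leading term at each step:
  leading term 7·x^4: subtract (7·x)·f(x) = 7·x^4 + 4·x^3 + 11·x, leaving 12·x^3 + 6·x^2 + 6 (coefficients mod 13)
  leading term 12·x^3: subtract (12)·f(x) = 12·x^3 + 5·x^2 + 4, leaving x^2 + 2 (coefficients mod 13)
The degree is now < 3, so this is the remainder. Hence a · b ≡ x^2 + 2 in F_13[x]/(f).

Final answer: a · b ≡ x^2 + 2 (mod f(x))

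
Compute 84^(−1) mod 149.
Apply the extended Euclidean algorithm to (149, 84), tracking rows (r, s, t) with s·149 + t·84 = r. Each division r_prev = q·r_cur + r_new produces the new row as (previous row) − q·(current row):
  row A: (149, 1, 0)   [1·149 + 0·84 = 149]
  row B: (84, 0, 1)   [0·149 + 1·84 = 84]
  149 = 1·84 + 65   → row C = row A − 1·row B = (65, 1, −1)   [check: 1·149 − 1·84 = 65]
  84 = 1·65 + 19   → row D = row B − 1·row C = (19, −1, 2)   [check: −1·149 + 2·84 = 19]
  65 = 3·19 + 8   → row E = row C − 3·row D = (8, 4, −7)   [check: 4·149 − 7·84 = 8]
  19 = 2·8 + 3   → row F = row D − 2·row E = (3, −9, 16)   [check: −9·149 + 16·84 = 3]
  8 = 2·3 + 2   → row G = row E − 2·row F = (2, 22, −39)   [check: 22·149 − 39·84 = 2]
  3 = 1·2 + 1   → row H = row F − 1·row G = (1, −31, 55)   [check: −31·149 + 55·84 = 1]
  2 = 2·1 + 0   → remainder 0, stop. gcd = 1 (last nonzero row H).
The gcd is 1, so 84 is invertible mod 149. The last nonzero row gives −31·149 + 55·84 = 1, so t = 55. So 84^(−1) ≡ 55 (mod 149). Verify: 84 · 55 = 4620 ≡ 1 (mod 149). ✓

Final answer: 84^(−1) ≡ 55 (mod 149)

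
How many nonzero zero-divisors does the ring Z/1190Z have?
Z/1190Z has 805 nonzero zero-divisors

In Z/1190Z each nonzero element is either a unit (gcd with 1190 is 1) or a zero-divisor (gcd > 1). The number of units is φ(1190): factorise 1190 = 2 · 5 · 7 · 17, so φ(1190) = (2 − 1) · (5 − 1) · (7 − 1) · (17 − 1) = 1 · 4 · 6 · 16 = 384. The nonzero elements number 1190 − 1 = 1189. Hence the nonzero zero-divisors number 1189 − 384 = 805.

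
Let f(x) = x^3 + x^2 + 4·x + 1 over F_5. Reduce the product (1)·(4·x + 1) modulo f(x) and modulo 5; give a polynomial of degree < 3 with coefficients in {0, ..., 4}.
Multiply as integer polynomials: a · b = 4·x + 1. Reducing coefficients mod 5: a · b ≡ 4·x + 1. This already has degree < 3, so no reduction by f is needed. Hence a · b ≡ 4·x + 1 in F_5[x]/(f).

Final answer: a · b ≡ 4·x + 1 (mod f(x))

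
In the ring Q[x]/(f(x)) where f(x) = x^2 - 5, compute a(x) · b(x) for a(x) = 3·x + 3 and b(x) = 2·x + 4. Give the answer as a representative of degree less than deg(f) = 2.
a · b ≡ 18·x + 42 (mod f(x))

First multiply in Q[x] without reducing: a · b = 6·x^2 + 18·x + 12. Now divide by f(x) = x^2 - 5, eliminating the leading term at each step:
  leading term 6·x^2: subtract (6)·f(x) = 6·x^2 - 30, leaving 18·x + 42
The degree is now < 2, so this is the remainder. Hence a · b ≡ 18·x + 42 in Q[x]/(f).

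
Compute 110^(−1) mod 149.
Apply the extended Euclidean algorithm to (149, 110), tracking rows (r, s, t) with s·149 + t·110 = r. Each division r_prev = q·r_cur + r_new produces the new row as (previous row) − q·(current row):
  row A: (149, 1, 0)   [1·149 + 0·110 = 149]
  row B: (110, 0, 1)   [0·149 + 1·110 = 110]
  149 = 1·110 + 39   → row C = row A − 1·row B = (39, 1, −1)   [check: 1·149 − 1·110 = 39]
  110 = 2·39 + 32   → row D = row B − 2·row C = (32, −2, 3)   [check: −2·149 + 3·110 = 32]
  39 = 1·32 + 7   → row E = row C − 1·row D = (7, 3, −4)   [check: 3·149 − 4·110 = 7]
  32 = 4·7 + 4   → row F = row D − 4·row E = (4, −14, 19)   [check: −14·149 + 19·110 = 4]
  7 = 1·4 + 3   → row G = row E − 1·row F = (3, 17, −23)   [check: 17·149 − 23·110 = 3]
  4 = 1·3 + 1   → row H = row F − 1·row G = (1, −31, 42)   [check: −31·149 + 42·110 = 1]
  3 = 3·1 + 0   → remainder 0, stop. gcd = 1 (last nonzero row H).
The gcd is 1, so 110 is invertible mod 149. The last nonzero row gives −31·149 + 42·110 = 1, so t = 42. So 110^(−1) ≡ 42 (mod 149). Verify: 110 · 42 = 4620 ≡ 1 (mod 149). ✓

Final answer: 110^(−1) ≡ 42 (mod 149)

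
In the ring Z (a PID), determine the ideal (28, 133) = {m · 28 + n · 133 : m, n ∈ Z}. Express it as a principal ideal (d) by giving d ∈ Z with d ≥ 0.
In the PID Z, (a, b) is generated by gcd(a, b). Compute gcd(133, 28) with the extended Euclidean algorithm, tracking rows (r, s, t) with s·133 + t·28 = r:
  row A: (133, 1, 0)   [1·133 + 0·28 = 133]
  row B: (28, 0, 1)   [0·133 + 1·28 = 28]
  133 = 4·28 + 21   → row C = row A − 4·row B = (21, 1, −4)   [check: 1·133 − 4·28 = 21]
  28 = 1·21 + 7   → row D = row B − 1·row C = (7, −1, 5)   [check: −1·133 + 5·28 = 7]
  21 = 3·7 + 0   → remainder 0, stop. gcd = 7 (last nonzero row D).
So gcd(28, 133) = 7, with Bézout identity −1·133 + 5·28 = 7. Containment (⊇): the Bézout identity exhibits 7 as an element of (28, 133), giving (7) ⊆ (28, 133). Containment (⊆): since 7 | 28 and 7 | 133 (28 = 7·4, 133 = 7·19), every Z-linear combination of 28 and 133 is divisible by 7, so (28, 133) ⊆ (7). Therefore (28, 133) = (7), d = 7.

Final answer: (28, 133) = (7); d = 7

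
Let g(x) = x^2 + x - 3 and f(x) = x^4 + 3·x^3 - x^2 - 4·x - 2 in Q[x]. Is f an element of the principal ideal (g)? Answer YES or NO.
NO

In Q[x] the ideal (g) consists of all multiples of g, so f ∈ (g) iff g | f, i.e. iff the remainder of f on division by g is 0. Divide f by g (g is monic, so eliminate the leading term of the running remainder at each step):
  leading term x^4: subtract (x^2)·g(x) = x^4 + x^3 - 3·x^2, leaving 2·x^3 + 2·x^2 - 4·x - 2
  leading term 2·x^3: subtract (2·x)·g(x) = 2·x^3 + 2·x^2 - 6·x, leaving 2·x - 2
The remainder r(x) = 2·x - 2 ≠ 0 (and deg r < deg g), so g ∤ f, i.e. f ∉ (g).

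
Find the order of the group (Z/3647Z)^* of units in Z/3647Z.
|(Z/3647Z)^*| = 3120

(Z/3647Z)^* consists of the classes a with gcd(a, 3647) = 1, so its order is φ(3647). φ is multiplicative, with φ(p^e) = p^e − p^(e−1). Factorise 3647 = 7 · 521. Then
  φ(3647) = (7 − 1) · (521 − 1) = 6 · 520 = 3120.
Thus |(Z/3647Z)^*| = 3120.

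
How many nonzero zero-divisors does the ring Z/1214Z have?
Z/1214Z has 607 nonzero zero-divisors

In Z/1214Z each nonzero element is either a unit (gcd with 1214 is 1) or a zero-divisor (gcd > 1). The number of units is φ(1214): factorise 1214 = 2 · 607, so φ(1214) = (2 − 1) · (607 − 1) = 1 · 606 = 606. The nonzero elements number 1214 − 1 = 1213. Hence the nonzero zero-divisors number 1213 − 606 = 607.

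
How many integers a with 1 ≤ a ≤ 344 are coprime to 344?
168

The number of a ∈ {1, ..., 344} with gcd(a, 344) = 1 is by definition Euler's totient φ(344). φ is multiplicative, with φ(p^e) = p^e − p^(e−1). Factorise 344 = 2^3 · 43. Then
  φ(344) = (2^3 − 2^2) · (43 − 1) = 4 · 42 = 168.
So there are 168 such integers.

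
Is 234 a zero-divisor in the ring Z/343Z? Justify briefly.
gcd(234, 343) = 1, so 234 is a unit in Z/343Z (it has a multiplicative inverse). A unit cannot be a zero-divisor: if 234·b ≡ 0 then multiplying both sides by 234^(−1) gives b ≡ 0. So 234 is not a zero-divisor.

Final answer: NO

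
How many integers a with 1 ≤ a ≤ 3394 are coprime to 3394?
The number of a ∈ {1, ..., 3394} with gcd(a, 3394) = 1 is by definition Euler's totient φ(3394). φ is multiplicative, with φ(p^e) = p^e − p^(e−1). Factorise 3394 = 2 · 1697. Then
  φ(3394) = (2 − 1) · (1697 − 1) = 1 · 1696 = 1696.
So there are 1696 such integers.

Final answer: 1696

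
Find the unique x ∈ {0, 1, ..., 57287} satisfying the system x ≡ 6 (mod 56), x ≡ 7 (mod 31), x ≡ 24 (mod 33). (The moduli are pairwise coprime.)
x ≡ 17646 (mod 57288); the representative in [0, 57288) is 17646

The moduli 56, 31, 33 are pairwise coprime, so by the CRT there is a unique solution mod 56·31·33 = 57288.
Solve by successive substitution. Start with x ≡ 6 (mod 56).
  Combine with x ≡ 7 (mod 31): write x = 6 + 56·t and require 6 + 56·t ≡ 7 (mod 31), i.e. 56·t ≡ 7 − 6 ≡ 1 (mod 31). Since 56^(−1) ≡ 5 (mod 31) (56 ≡ 25 (mod 31)), t ≡ 5·1 ≡ 5 (mod 31). So x ≡ 6 + 56·5 = 286 (mod 1736).
  Combine with x ≡ 24 (mod 33): write x = 286 + 1736·t and require 286 + 1736·t ≡ 24 (mod 33), i.e. 1736·t ≡ 24 − 286 ≡ 2 (mod 33). Since 1736^(−1) ≡ 5 (mod 33) (1736 ≡ 20 (mod 33)), t ≡ 5·2 ≡ 10 (mod 33). So x ≡ 286 + 1736·10 = 17646 (mod 57288).
Unique solution in [0, 57288): x = 17646.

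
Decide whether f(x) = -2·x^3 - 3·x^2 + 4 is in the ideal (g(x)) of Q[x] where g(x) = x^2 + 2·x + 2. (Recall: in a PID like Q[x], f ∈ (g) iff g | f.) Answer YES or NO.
In Q[x] the ideal (g) consists of all multiples of g, so f ∈ (g) iff g | f, i.e. iff the remainder of f on division by g is 0. Divide f by g (g is monic, so eliminate the leading term of the running remainder at each step):
  leading term -2·x^3: subtract (-2·x)·g(x) = -2·x^3 - 4·x^2 - 4·x, leaving x^2 + 4·x + 4
  leading term x^2: subtract (1)·g(x) = x^2 + 2·x + 2, leaving 2·x + 2
The remainder r(x) = 2·x + 2 ≠ 0 (and deg r < deg g), so g ∤ f, i.e. f ∉ (g).

Final answer: NO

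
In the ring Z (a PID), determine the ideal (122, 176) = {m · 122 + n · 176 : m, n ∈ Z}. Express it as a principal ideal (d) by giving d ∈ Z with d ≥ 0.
(122, 176) = (2); d = 2

In the PID Z, (a, b) is generated by gcd(a, b). Compute gcd(176, 122) with the extended Euclidean algorithm, tracking rows (r, s, t) with s·176 + t·122 = r:
  row A: (176, 1, 0)   [1·176 + 0·122 = 176]
  row B: (122, 0, 1)   [0·176 + 1·122 = 122]
  176 = 1·122 + 54   → row C = row A − 1·row B = (54, 1, −1)   [check: 1·176 − 1·122 = 54]
  122 = 2·54 + 14   → row D = row B − 2·row C = (14, −2, 3)   [check: −2·176 + 3·122 = 14]
  54 = 3·14 + 12   → row E = row C − 3·row D = (12, 7, −10)   [check: 7·176 − 10·122 = 12]
  14 = 1·12 + 2   → row F = row D − 1·row E = (2, −9, 13)   [check: −9·176 + 13·122 = 2]
  12 = 6·2 + 0   → remainder 0, stop. gcd = 2 (last nonzero row F).
So gcd(122, 176) = 2, with Bézout identity −9·176 + 13·122 = 2. Containment (⊇): the Bézout identity exhibits 2 as an element of (122, 176), giving (2) ⊆ (122, 176). Containment (⊆): since 2 | 122 and 2 | 176 (122 = 2·61, 176 = 2·88), every Z-linear combination of 122 and 176 is divisible by 2, so (122, 176) ⊆ (2). Therefore (122, 176) = (2), d = 2.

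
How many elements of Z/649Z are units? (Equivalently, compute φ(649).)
Z/649Z has φ(649) = 580 units

An element a ∈ Z/649Z is a unit iff gcd(a, 649) = 1, so the number of units is φ(649). φ is multiplicative, with φ(p^e) = p^e − p^(e−1). Factorise 649 = 11 · 59. Then
  φ(649) = (11 − 1) · (59 − 1) = 10 · 58 = 580.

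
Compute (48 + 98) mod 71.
Reduce the summands first: 98 ≡ 27 (mod 71), so 48 + 98 ≡ 48 + 27 (mod 71). 48 + 27 = 75; 75 = 1·71 + 4, so (48 + 98) mod 71 = 4.

Final answer: 4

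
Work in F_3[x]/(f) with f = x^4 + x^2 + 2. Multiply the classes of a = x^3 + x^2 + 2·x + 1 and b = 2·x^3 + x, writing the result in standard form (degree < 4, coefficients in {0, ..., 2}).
a · b ≡ x^3 + x^2 (mod f(x))

Multiply as integer polynomials: a · b = 2·x^6 + 2·x^5 + 5·x^4 + 3·x^3 + 2·x^2 + x. Reducing coefficients mod 3: a · b ≡ 2·x^6 + 2·x^5 + 2·x^4 + 2·x^2 + x. Now divide by f(x) = x^4 + x^2 + 2 in F_3[x], eliminating the leading term at each step:
  leading term 2·x^6: subtract (2·x^2)·f(x) = 2·x^6 + 2·x^4 + x^2, leaving 2·x^5 + x^2 + x (coefficients mod 3)
  leading term 2·x^5: subtract (2·x)·f(x) = 2·x^5 + 2·x^3 + x, leaving x^3 + x^2 (coefficients mod 3)
The degree is now < 4, so this is the remainder. Hence a · b ≡ x^3 + x^2 in F_3[x]/(f).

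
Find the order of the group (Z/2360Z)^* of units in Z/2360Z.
|(Z/2360Z)^*| = 928

(Z/2360Z)^* consists of the classes a with gcd(a, 2360) = 1, so its order is φ(2360). φ is multiplicative, with φ(p^e) = p^e − p^(e−1). Factorise 2360 = 2^3 · 5 · 59. Then
  φ(2360) = (2^3 − 2^2) · (5 − 1) · (59 − 1) = 4 · 4 · 58 = 928.
Thus |(Z/2360Z)^*| = 928.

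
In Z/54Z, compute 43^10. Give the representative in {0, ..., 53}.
Use repeated squaring. Binary(10) = 1010. Walk through the bits of the exponent 10 left-to-right: at each bit after the leading one, square the running value, then multiply by 43 if the bit is 1 (always reducing mod 54):
  bit 1 = 1 (leading): start with 43.
  bit 2 = 0: square 43^2 = 1849 ≡ 13 (mod 54).
  bit 3 = 1: square 13^2 = 169 ≡ 7; bit is 1, so multiply 7·43 = 301 ≡ 31 (mod 54).
  bit 4 = 0: square 31^2 = 961 ≡ 43 (mod 54).
Final value: 43^10 ≡ 43 (mod 54).

Final answer: 43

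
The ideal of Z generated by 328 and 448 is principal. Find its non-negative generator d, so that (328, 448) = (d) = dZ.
In the PID Z, (a, b) is generated by gcd(a, b). Compute gcd(448, 328) with the extended Euclidean algorithm, tracking rows (r, s, t) with s·448 + t·328 = r:
  row A: (448, 1, 0)   [1·448 + 0·328 = 448]
  row B: (328, 0, 1)   [0·448 + 1·328 = 328]
  448 = 1·328 + 120   → row C = row A − 1·row B = (120, 1, −1)   [check: 1·448 − 1·328 = 120]
  328 = 2·120 + 88   → row D = row B − 2·row C = (88, −2, 3)   [check: −2·448 + 3·328 = 88]
  120 = 1·88 + 32   → row E = row C − 1·row D = (32, 3, −4)   [check: 3·448 − 4·328 = 32]
  88 = 2·32 + 24   → row F = row D − 2·row E = (24, −8, 11)   [check: −8·448 + 11·328 = 24]
  32 = 1·24 + 8   → row G = row E − 1·row F = (8, 11, −15)   [check: 11·448 − 15·328 = 8]
  24 = 3·8 + 0   → remainder 0, stop. gcd = 8 (last nonzero row G).
So gcd(328, 448) = 8, with Bézout identity 11·448 − 15·328 = 8. Containment (⊇): the Bézout identity exhibits 8 as an element of (328, 448), giving (8) ⊆ (328, 448). Containment (⊆): since 8 | 328 and 8 | 448 (328 = 8·41, 448 = 8·56), every Z-linear combination of 328 and 448 is divisible by 8, so (328, 448) ⊆ (8). Therefore (328, 448) = (8), d = 8.

Final answer: (328, 448) = (8); d = 8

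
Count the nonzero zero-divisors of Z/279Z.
Z/279Z has 98 nonzero zero-divisors

In Z/279Z each nonzero element is either a unit (gcd with 279 is 1) or a zero-divisor (gcd > 1). The number of units is φ(279): factorise 279 = 3^2 · 31, so φ(279) = (3^2 − 3^1) · (31 − 1) = 6 · 30 = 180. The nonzero elements number 279 − 1 = 278. Hence the nonzero zero-divisors number 278 − 180 = 98.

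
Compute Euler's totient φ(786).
φ(786) = 260

φ is multiplicative, with φ(p^e) = p^e − p^(e−1). Factorise 786 = 2 · 3 · 131. Then
  φ(786) = (2 − 1) · (3 − 1) · (131 − 1) = 1 · 2 · 130 = 260.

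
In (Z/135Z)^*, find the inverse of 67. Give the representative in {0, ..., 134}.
Apply the extended Euclidean algorithm to (135, 67), tracking rows (r, s, t) with s·135 + t·67 = r. Each division r_prev = q·r_cur + r_new produces the new row as (previous row) − q·(current row):
  row A: (135, 1, 0)   [1·135 + 0·67 = 135]
  row B: (67, 0, 1)   [0·135 + 1·67 = 67]
  135 = 2·67 + 1   → row C = row A − 2·row B = (1, 1, −2)   [check: 1·135 − 2·67 = 1]
  67 = 67·1 + 0   → remainder 0, stop. gcd = 1 (last nonzero row C).
The gcd is 1, so 67 is invertible mod 135. The last nonzero row gives 1·135 − 2·67 = 1, so t = −2. So 67^(−1) ≡ −2 ≡ 133 (mod 135). Verify: 67 · 133 = 8911 ≡ 1 (mod 135). ✓

Final answer: 67^(−1) ≡ 133 (mod 135)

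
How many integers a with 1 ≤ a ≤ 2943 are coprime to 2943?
The number of a ∈ {1, ..., 2943} with gcd(a, 2943) = 1 is by definition Euler's totient φ(2943). φ is multiplicative, with φ(p^e) = p^e − p^(e−1). Factorise 2943 = 3^3 · 109. Then
  φ(2943) = (3^3 − 3^2) · (109 − 1) = 18 · 108 = 1944.
So there are 1944 such integers.

Final answer: 1944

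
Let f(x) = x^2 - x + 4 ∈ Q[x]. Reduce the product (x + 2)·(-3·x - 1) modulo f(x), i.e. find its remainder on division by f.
a · b ≡ 10 - 10·x (mod f(x))

First multiply in Q[x] without reducing: a · b = -3·x^2 - 7·x - 2. Now divide by f(x) = x^2 - x + 4, eliminating the leading term at each step:
  leading term -3·x^2: subtract (-3)·f(x) = -3·x^2 + 3·x - 12, leaving 10 - 10·x
The degree is now < 2, so this is the remainder. Hence a · b ≡ 10 - 10·x in Q[x]/(f).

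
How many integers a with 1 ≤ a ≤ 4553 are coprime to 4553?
The number of a ∈ {1, ..., 4553} with gcd(a, 4553) = 1 is by definition Euler's totient φ(4553). φ is multiplicative, with φ(p^e) = p^e − p^(e−1). Factorise 4553 = 29 · 157. Then
  φ(4553) = (29 − 1) · (157 − 1) = 28 · 156 = 4368.
So there are 4368 such integers.

Final answer: 4368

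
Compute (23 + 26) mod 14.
Reduce the summands first: 23 ≡ 9, 26 ≡ 12 (mod 14), so 23 + 26 ≡ 9 + 12 (mod 14). 9 + 12 = 21; 21 = 1·14 + 7, so (23 + 26) mod 14 = 7.

Final answer: 7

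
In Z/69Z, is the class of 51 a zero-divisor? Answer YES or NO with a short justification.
gcd(51, 69) = 3 > 1, so 51 is not a unit in Z/69Z. In Z/nZ every nonzero non-unit is a zero-divisor: explicitly, take b = 69/gcd = 23 ≠ 0 (mod 69); then 51·23 = 1173 = 17·69, i.e. 51·23 ≡ 0 (mod 69). So 51 is a zero-divisor.

Final answer: YES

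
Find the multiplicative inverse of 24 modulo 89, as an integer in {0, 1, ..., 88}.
Apply the extended Euclidean algorithm to (89, 24), tracking rows (r, s, t) with s·89 + t·24 = r. Each division r_prev = q·r_cur + r_new produces the new row as (previous row) − q·(current row):
  row A: (89, 1, 0)   [1·89 + 0·24 = 89]
  row B: (24, 0, 1)   [0·89 + 1·24 = 24]
  89 = 3·24 + 17   → row C = row A − 3·row B = (17, 1, −3)   [check: 1·89 − 3·24 = 17]
  24 = 1·17 + 7   → row D = row B − 1·row C = (7, −1, 4)   [check: −1·89 + 4·24 = 7]
  17 = 2·7 + 3   → row E = row C − 2·row D = (3, 3, −11)   [check: 3·89 − 11·24 = 3]
  7 = 2·3 + 1   → row F = row D − 2·row E = (1, −7, 26)   [check: −7·89 + 26·24 = 1]
  3 = 3·1 + 0   → remainder 0, stop. gcd = 1 (last nonzero row F).
The gcd is 1, so 24 is invertible mod 89. The last nonzero row gives −7·89 + 26·24 = 1, so t = 26. So 24^(−1) ≡ 26 (mod 89). Verify: 24 · 26 = 624 ≡ 1 (mod 89). ✓

Final answer: 24^(−1) ≡ 26 (mod 89)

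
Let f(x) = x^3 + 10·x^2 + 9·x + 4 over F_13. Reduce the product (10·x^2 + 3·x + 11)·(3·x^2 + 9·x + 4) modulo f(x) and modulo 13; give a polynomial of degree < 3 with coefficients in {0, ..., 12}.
Multiply as integer polynomials: a · b = 30·x^4 + 99·x^3 + 100·x^2 + 111·x + 44. Reducing coefficients mod 13: a · b ≡ 4·x^4 + 8·x^3 + 9·x^2 + 7·x + 5. Now divide by f(x) = x^3 + 10·x^2 + 9·x + 4 in F_13[x], eliminating the leading term at each step:
  leading term 4·x^4: subtract (4·x)·f(x) = 4·x^4 + x^3 + 10·x^2 + 3·x, leaving 7·x^3 + 12·x^2 + 4·x + 5 (coefficients mod 13)
  leading term 7·x^3: subtract (7)·f(x) = 7·x^3 + 5·x^2 + 11·x + 2, leaving 7·x^2 + 6·x + 3 (coefficients mod 13)
The degree is now < 3, so this is the remainder. Hence a · b ≡ 7·x^2 + 6·x + 3 in F_13[x]/(f).

Final answer: a · b ≡ 7·x^2 + 6·x + 3 (mod f(x))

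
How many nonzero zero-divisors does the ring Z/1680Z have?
Z/1680Z has 1295 nonzero zero-divisors

In Z/1680Z each nonzero element is either a unit (gcd with 1680 is 1) or a zero-divisor (gcd > 1). The number of units is φ(1680): factorise 1680 = 2^4 · 3 · 5 · 7, so φ(1680) = (2^4 − 2^3) · (3 − 1) · (5 − 1) · (7 − 1) = 8 · 2 · 4 · 6 = 384. The nonzero elements number 1680 − 1 = 1679. Hence the nonzero zero-divisors number 1679 − 384 = 1295.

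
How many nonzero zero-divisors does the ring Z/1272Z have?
In Z/1272Z each nonzero element is either a unit (gcd with 1272 is 1) or a zero-divisor (gcd > 1). The number of units is φ(1272): factorise 1272 = 2^3 · 3 · 53, so φ(1272) = (2^3 − 2^2) · (3 − 1) · (53 − 1) = 4 · 2 · 52 = 416. The nonzero elements number 1272 − 1 = 1271. Hence the nonzero zero-divisors number 1271 − 416 = 855.

Final answer: Z/1272Z has 855 nonzero zero-divisors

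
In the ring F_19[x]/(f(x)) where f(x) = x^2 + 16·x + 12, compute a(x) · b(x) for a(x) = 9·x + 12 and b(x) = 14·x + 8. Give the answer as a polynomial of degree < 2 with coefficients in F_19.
a · b ≡ 10·x + 9 (mod f(x))

Multiply as integer polynomials: a · b = 126·x^2 + 240·x + 96. Reducing coefficients mod 19: a · b ≡ 12·x^2 + 12·x + 1. Now divide by f(x) = x^2 + 16·x + 12 in F_19[x], eliminating the leading term at each step:
  leading term 12·x^2: subtract (12)·f(x) = 12·x^2 + 2·x + 11, leaving 10·x + 9 (coefficients mod 19)
The degree is now < 2, so this is the remainder. Hence a · b ≡ 10·x + 9 in F_19[x]/(f).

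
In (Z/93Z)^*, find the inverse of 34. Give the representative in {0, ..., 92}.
34^(−1) ≡ 52 (mod 93)

Apply the extended Euclidean algorithm to (93, 34), tracking rows (r, s, t) with s·93 + t·34 = r. Each division r_prev = q·r_cur + r_new produces the new row as (previous row) − q·(current row):
  row A: (93, 1, 0)   [1·93 + 0·34 = 93]
  row B: (34, 0, 1)   [0·93 + 1·34 = 34]
  93 = 2·34 + 25   → row C = row A − 2·row B = (25, 1, −2)   [check: 1·93 − 2·34 = 25]
  34 = 1·25 + 9   → row D = row B − 1·row C = (9, −1, 3)   [check: −1·93 + 3·34 = 9]
  25 = 2·9 + 7   → row E = row C − 2·row D = (7, 3, −8)   [check: 3·93 − 8·34 = 7]
  9 = 1·7 + 2   → row F = row D − 1·row E = (2, −4, 11)   [check: −4·93 + 11·34 = 2]
  7 = 3·2 + 1   → row G = row E − 3·row F = (1, 15, −41)   [check: 15·93 − 41·34 = 1]
  2 = 2·1 + 0   → remainder 0, stop. gcd = 1 (last nonzero row G).
The gcd is 1, so 34 is invertible mod 93. The last nonzero row gives 15·93 − 41·34 = 1, so t = −41. So 34^(−1) ≡ −41 ≡ 52 (mod 93). Verify: 34 · 52 = 1768 ≡ 1 (mod 93). ✓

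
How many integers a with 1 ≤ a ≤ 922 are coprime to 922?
460

The number of a ∈ {1, ..., 922} with gcd(a, 922) = 1 is by definition Euler's totient φ(922). φ is multiplicative, with φ(p^e) = p^e − p^(e−1). Factorise 922 = 2 · 461. Then
  φ(922) = (2 − 1) · (461 − 1) = 1 · 460 = 460.
So there are 460 such integers.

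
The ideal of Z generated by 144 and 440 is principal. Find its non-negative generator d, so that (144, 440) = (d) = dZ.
(144, 440) = (8); d = 8

In the PID Z, (a, b) is generated by gcd(a, b). Compute gcd(440, 144) with the extended Euclidean algorithm, tracking rows (r, s, t) with s·440 + t·144 = r:
  row A: (440, 1, 0)   [1·440 + 0·144 = 440]
  row B: (144, 0, 1)   [0·440 + 1·144 = 144]
  440 = 3·144 + 8   → row C = row A − 3·row B = (8, 1, −3)   [check: 1·440 − 3·144 = 8]
  144 = 18·8 + 0   → remainder 0, stop. gcd = 8 (last nonzero row C).
So gcd(144, 440) = 8, with Bézout identity 1·440 − 3·144 = 8. Containment (⊇): the Bézout identity exhibits 8 as an element of (144, 440), giving (8) ⊆ (144, 440). Containment (⊆): since 8 | 144 and 8 | 440 (144 = 8·18, 440 = 8·55), every Z-linear combination of 144 and 440 is divisible by 8, so (144, 440) ⊆ (8). Therefore (144, 440) = (8), d = 8.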